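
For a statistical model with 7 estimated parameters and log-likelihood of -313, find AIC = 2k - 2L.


AIC = 2k - 2*loglik = 2(7) - 2(-313).
= 14 + 626 = 640.

640


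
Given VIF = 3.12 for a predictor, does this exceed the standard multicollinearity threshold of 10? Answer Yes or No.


Compare VIF = 3.12 to the threshold of 10.
3.12 < 10, so the answer is No.

No


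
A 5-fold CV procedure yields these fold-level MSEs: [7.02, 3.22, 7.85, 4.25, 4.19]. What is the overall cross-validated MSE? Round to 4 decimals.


Total MSE across folds = 26.5300.
CV-MSE = 26.5300/5 = 5.3060.

5.3060


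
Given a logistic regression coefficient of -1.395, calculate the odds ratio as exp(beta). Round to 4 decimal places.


The odds ratio is computed as:
OR = e^(-1.395) = 0.2478.

0.2478


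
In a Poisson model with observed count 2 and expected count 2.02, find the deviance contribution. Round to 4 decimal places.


First: ln(2/2.02) = -0.009950.
Then: 2 * -0.009950 = -0.019900.
y - mu = 2 - 2.02 = -0.02.
D = 2(-0.019900 - -0.02) = 0.000200, which rounds to 0.0002.

0.0002


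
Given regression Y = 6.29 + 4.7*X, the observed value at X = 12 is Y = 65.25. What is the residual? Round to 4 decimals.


Compute yhat = 6.29 + (4.7)(12) = 62.6900.
Residual = actual - predicted = 65.25 - 62.6900 = 2.5600.

2.5600


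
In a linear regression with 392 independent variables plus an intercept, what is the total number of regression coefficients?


Including the intercept, the model has 392 predictor coefficients + 1 intercept.
Total = 393.

393


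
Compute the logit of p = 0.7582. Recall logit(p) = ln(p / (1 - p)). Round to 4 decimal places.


1 - p = 0.2418.
p/(1-p) = 3.1356.
logit = ln(3.1356) = 1.1428.

1.1428


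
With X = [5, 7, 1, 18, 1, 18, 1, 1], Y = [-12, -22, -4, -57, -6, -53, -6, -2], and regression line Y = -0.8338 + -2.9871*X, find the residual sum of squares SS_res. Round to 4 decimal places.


Predicted values from Y = -0.8338 + -2.9871*X.
Residuals: [3.7693, -0.2565, -0.1791, -2.3984, -2.1791, 1.6016, -2.1791, 1.8209].
SSres = 35.4356.

35.4356


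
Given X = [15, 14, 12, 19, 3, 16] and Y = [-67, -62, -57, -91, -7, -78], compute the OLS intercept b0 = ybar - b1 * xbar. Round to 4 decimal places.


Compute b1 = -5.2287 from the OLS formula.
With xbar = 13.1667 and ybar = -60.3333, the intercept is:
b0 = -60.3333 - -5.2287 * 13.1667 = 8.5116.

8.5116


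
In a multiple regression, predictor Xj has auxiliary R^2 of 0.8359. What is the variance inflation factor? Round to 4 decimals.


Denominator: 1 - 0.8359 = 0.1641.
VIF = 1 / 0.1641 = 6.0938.

6.0938


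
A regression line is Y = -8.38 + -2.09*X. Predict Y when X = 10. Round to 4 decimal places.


Substitute X = 10 into the equation:
Y = -8.38 + -2.09 * 10 = -8.38 + -20.9000 = -29.2800.

-29.2800


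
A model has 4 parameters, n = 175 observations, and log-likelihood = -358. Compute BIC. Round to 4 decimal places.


Compute k*ln(n) = 4*ln(175) = 4*5.164786 = 20.659144.
Then -2*loglik = 716.
BIC = 20.659144 + 716 = 736.659144, which rounds to 736.6591.

736.6591


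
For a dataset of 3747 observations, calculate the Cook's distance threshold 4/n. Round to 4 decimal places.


The threshold is 4/n.
4/3747 = 0.0011.

0.0011


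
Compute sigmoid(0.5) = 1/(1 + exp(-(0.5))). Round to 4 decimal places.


Compute exp(-0.5000) = 0.6065.
Sigmoid = 1 / (1 + 0.6065) = 1 / 1.6065 = 0.6225.

0.6225


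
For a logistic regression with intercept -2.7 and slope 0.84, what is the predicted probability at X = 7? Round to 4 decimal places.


z = -2.7 + 0.84 * 7 = 3.1800.
Sigmoid: P = 1 / (1 + exp(-3.1800)) = 0.9601.

0.9601


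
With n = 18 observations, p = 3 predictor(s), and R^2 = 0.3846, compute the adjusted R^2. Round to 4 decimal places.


Adjusted R^2 = 1 - (1 - R^2) * (n-1)/(n-p-1).
(1 - R^2) = 0.6154.
(n-1)/(n-p-1) = 17/14.
(1 - R^2) * (n-1) = 0.6154 * 17 = 10.4618.
Divide by (n-p-1): 10.4618 / 14 = 0.7473.
Adj R^2 = 1 - 0.7473 = 0.2527.

0.2527


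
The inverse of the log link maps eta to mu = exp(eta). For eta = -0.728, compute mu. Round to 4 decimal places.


mu = exp(eta) = exp(-0.728).
= 0.4829.

0.4829


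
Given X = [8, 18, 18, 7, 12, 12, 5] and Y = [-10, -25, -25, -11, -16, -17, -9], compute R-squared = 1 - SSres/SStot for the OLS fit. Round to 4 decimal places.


Fit the OLS line: b0 = -1.3614, b1 = -1.2934.
SSres = 5.6816.
SStot = 272.8571.
R^2 = 1 - 5.6816/272.8571 = 0.9792.

0.9792


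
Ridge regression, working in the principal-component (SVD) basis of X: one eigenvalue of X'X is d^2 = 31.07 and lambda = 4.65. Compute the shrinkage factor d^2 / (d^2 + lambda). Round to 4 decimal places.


Compute the denominator: 31.07 + 4.65 = 35.7200.
Shrinkage factor = 31.07 / 35.7200 = 0.8698.

0.8698


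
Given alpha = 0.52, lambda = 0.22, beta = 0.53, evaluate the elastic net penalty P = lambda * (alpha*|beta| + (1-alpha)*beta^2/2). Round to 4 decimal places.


alpha * |beta| = 0.52 * 0.53 = 0.2756.
(1-alpha) * beta^2/2 = 0.48 * 0.2809/2 = 0.0674.
Total = 0.22 * (0.2756 + 0.0674) = 0.0755.

0.0755


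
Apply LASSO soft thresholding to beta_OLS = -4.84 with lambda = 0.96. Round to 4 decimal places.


Check: |-4.84| = 4.84 vs lambda = 0.96.
Since |beta| > lambda, coefficient = sign(beta)*(|beta| - lambda) = -3.8800.
Soft-thresholded coefficient = -3.8800.

-3.8800


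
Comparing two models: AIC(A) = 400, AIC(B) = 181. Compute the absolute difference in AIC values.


|AIC_A - AIC_B| = |400 - 181| = 219.
Model B is preferred (lower AIC).

219


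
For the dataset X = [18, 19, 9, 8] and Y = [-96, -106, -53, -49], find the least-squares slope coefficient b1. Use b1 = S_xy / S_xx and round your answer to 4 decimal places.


First compute the means: xbar = 13.5000, ybar = -76.0000.
Then S_xx = sum((xi - xbar)^2) = 101.0000.
S_xy = sum((xi - xbar)(yi - ybar)) = -507.0000.
b1 = S_xy / S_xx = -507.0000 / 101.0000 = -5.0198.

-5.0198


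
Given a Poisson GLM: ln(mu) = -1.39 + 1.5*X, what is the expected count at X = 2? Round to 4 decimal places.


eta = -1.39 + 1.5 * 2 = 1.6100.
mu = exp(1.6100) = 5.0028.

5.0028


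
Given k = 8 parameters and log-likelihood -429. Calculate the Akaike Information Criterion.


Compute:
2k = 2*8 = 16.
-2*loglik = -2*(-429) = 858.
AIC = 16 + 858 = 874.

874


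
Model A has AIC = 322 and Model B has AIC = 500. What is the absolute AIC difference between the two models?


Compute |322 - 500| = 178.
Model A has the smaller AIC.

178


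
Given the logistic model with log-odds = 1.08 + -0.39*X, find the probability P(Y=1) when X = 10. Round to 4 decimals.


Compute z = 1.08 + (-0.39)(10) = -2.8200.
exp(-z) = 16.7769.
P = 1/(1 + 16.7769) = 0.0563.

0.0563


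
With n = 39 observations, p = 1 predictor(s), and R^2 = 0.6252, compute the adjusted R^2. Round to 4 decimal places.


Adjusted R^2 = 1 - (1 - R^2) * (n-1)/(n-p-1).
(1 - R^2) = 0.3748.
(n-1)/(n-p-1) = 38/37.
(1 - R^2) * (n-1) = 0.3748 * 38 = 14.2424.
Divide by (n-p-1): 14.2424 / 37 = 0.3849.
Adj R^2 = 1 - 0.3849 = 0.6151.

0.6151


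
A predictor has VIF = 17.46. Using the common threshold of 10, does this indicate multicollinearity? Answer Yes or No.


The threshold is 10.
VIF = 17.46 is >= 10.
Multicollinearity indication: Yes.

Yes


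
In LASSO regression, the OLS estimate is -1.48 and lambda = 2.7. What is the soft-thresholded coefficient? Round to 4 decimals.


|beta_OLS| = 1.48.
lambda = 2.7.
Since |beta| <= lambda, the coefficient is set to 0.
Result = 0.0000.

0.0000


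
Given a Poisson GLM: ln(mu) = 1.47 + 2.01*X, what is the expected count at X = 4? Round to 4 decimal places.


eta = 1.47 + 2.01 * 4 = 9.5100.
mu = exp(9.5100) = 13493.9943.

13493.9943


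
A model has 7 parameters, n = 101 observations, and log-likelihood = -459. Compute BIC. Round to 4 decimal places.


ln(101) = 4.615121.
k * ln(n) = 7 * 4.615121 = 32.305847.
-2L = 918.
BIC = 32.305847 + 918 = 950.305847, which rounds to 950.3058.

950.3058


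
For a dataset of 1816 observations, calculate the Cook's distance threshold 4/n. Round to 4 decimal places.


Using the rule of thumb:
Threshold = 4 / 1816 = 0.0022.

0.0022


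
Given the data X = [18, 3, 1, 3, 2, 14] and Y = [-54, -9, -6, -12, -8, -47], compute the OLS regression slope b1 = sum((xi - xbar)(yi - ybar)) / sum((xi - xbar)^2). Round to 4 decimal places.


Calculate xbar = 6.8333, ybar = -22.6667.
S_xx = 262.8333, S_xy = -785.6667.
Using b1 = S_xy / S_xx = -785.6667 / 262.8333, we get b1 = -2.9892.

-2.9892


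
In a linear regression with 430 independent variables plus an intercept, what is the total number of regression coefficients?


Each predictor gets one coefficient, plus one intercept.
Total parameters = 430 + 1 = 431.

431


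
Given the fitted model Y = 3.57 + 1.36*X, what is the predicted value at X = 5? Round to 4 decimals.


Plug X = 5 into Y = 3.57 + 1.36*X:
Y = 3.57 + 6.8000 = 10.3700.

10.3700


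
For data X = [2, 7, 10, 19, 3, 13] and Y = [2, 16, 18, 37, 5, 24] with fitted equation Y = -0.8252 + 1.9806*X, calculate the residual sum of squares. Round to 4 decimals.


Predicted values from Y = -0.8252 + 1.9806*X.
Residuals: [-1.1360, 2.9610, -0.9808, 0.1938, -0.1166, -0.9226].
SSres = 11.9223.

11.9223


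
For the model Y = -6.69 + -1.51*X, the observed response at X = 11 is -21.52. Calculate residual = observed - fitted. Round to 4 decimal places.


Fitted value at X = 11 is yhat = -6.69 + -1.51*11 = -23.3000.
Residual = -21.52 - -23.3000 = 1.7800.

1.7800


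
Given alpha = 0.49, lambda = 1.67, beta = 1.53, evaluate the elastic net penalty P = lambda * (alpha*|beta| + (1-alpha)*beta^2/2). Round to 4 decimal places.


alpha * |beta| = 0.49 * 1.53 = 0.7497.
(1-alpha) * beta^2/2 = 0.51 * 2.3409/2 = 0.5969.
Total = 1.67 * (0.7497 + 0.5969) = 2.2489.

2.2489


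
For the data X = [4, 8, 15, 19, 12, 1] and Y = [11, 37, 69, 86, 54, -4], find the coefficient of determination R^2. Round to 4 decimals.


Fit the OLS line: b0 = -7.4686, b1 = 5.0477.
SSres = 29.4758.
SStot = 5910.8333.
R^2 = 1 - 29.4758/5910.8333 = 0.9950.

0.9950


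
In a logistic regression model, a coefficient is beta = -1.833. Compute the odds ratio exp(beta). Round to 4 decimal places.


exp(-1.833) = 0.1599.
So the odds ratio is 0.1599.

0.1599


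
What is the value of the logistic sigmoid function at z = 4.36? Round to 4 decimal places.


exp(-4.3600) = 0.0128.
1 + exp(-z) = 1.0128.
sigmoid = 1/1.0128 = 0.9874.

0.9874


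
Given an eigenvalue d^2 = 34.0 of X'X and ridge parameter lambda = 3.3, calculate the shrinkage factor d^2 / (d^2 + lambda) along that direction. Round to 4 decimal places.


Denominator = d^2 + lambda = 34.0 + 3.3 = 37.3000.
Shrinkage = 34.0 / 37.3000 = 0.9115.

0.9115


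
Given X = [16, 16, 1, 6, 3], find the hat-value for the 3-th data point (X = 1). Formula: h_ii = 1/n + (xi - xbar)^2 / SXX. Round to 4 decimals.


Compute xbar = 8.4000 with n = 5 observations.
SXX = 205.2000.
Leverage = 1/5 + (1 - 8.4000)^2/205.2000 = 0.4669.

0.4669


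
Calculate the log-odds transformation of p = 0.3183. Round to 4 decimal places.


The odds are p/(1-p) = 0.3183 / 0.6817 = 0.4669.
logit(p) = ln(0.4669) = -0.7616.

-0.7616


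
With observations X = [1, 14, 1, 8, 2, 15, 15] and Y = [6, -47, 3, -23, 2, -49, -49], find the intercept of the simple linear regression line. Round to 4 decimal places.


First find the slope: b1 = -3.8918.
Means: xbar = 8.0000, ybar = -22.4286.
b0 = ybar - b1 * xbar = -22.4286 - -3.8918 * 8.0000 = 8.7058.

8.7058


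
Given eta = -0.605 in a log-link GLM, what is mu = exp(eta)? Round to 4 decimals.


Apply the inverse link:
mu = e^-0.605 = 0.5461.

0.5461


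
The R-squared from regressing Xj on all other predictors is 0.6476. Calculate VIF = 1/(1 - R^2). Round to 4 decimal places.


VIF = 1 / (1 - 0.6476).
= 1 / 0.3524 = 2.8377.

2.8377


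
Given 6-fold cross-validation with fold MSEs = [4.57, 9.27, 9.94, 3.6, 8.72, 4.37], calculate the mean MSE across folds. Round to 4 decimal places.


Total MSE across folds = 40.4700.
CV-MSE = 40.4700/6 = 6.7450.

6.7450


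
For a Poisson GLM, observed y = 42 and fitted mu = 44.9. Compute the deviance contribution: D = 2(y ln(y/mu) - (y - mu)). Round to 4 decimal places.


Compute y*ln(y/mu) = 42*ln(42/44.9) = 42*-0.066768 = -2.804256.
y - mu = -2.9.
D = 2*(-2.804256 - (-2.9)) = 0.191488, which rounds to 0.1915.

0.1915


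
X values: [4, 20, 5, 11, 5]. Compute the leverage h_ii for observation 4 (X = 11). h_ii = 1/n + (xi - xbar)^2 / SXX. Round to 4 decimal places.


n = 5, xbar = 9.0000.
SXX = sum((xi - xbar)^2) = 182.0000.
h = 1/5 + (11 - 9.0000)^2 / 182.0000 = 0.2220.

0.2220


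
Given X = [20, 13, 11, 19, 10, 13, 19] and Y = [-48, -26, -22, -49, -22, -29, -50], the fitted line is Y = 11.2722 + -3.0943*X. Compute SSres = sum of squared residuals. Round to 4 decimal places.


Compute predicted values, then residuals = yi - yhat_i.
Residuals: [2.6138, 2.9537, 0.7651, -1.4805, -2.3292, -0.0463, -2.4805].
SSres = sum(residual^2) = 29.9137.

29.9137


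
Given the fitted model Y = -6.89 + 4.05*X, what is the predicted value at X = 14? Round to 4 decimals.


Substitute X = 14 into the equation:
Y = -6.89 + 4.05 * 14 = -6.89 + 56.7000 = 49.8100.

49.8100


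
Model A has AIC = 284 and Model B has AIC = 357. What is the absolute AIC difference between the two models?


Absolute difference = |284 - 357| = 73.
The model with lower AIC (A) is preferred.

73


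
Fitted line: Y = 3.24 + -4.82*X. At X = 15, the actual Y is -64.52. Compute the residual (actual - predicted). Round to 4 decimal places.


Fitted value at X = 15 is yhat = 3.24 + -4.82*15 = -69.0600.
Residual = -64.52 - -69.0600 = 4.5400.

4.5400


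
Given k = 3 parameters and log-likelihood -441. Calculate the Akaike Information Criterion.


AIC = 2*3 - 2*(-441).
= 6 + 882 = 888.

888


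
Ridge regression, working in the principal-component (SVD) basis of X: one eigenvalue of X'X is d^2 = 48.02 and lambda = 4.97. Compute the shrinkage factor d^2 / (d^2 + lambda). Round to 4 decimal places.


Denominator = d^2 + lambda = 48.02 + 4.97 = 52.9900.
Shrinkage = 48.02 / 52.9900 = 0.9062.

0.9062


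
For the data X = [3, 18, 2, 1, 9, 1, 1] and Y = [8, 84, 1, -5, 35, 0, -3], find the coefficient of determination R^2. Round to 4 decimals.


Fit the OLS line: b0 = -8.1620, b1 = 5.0610.
SSres = 21.9425.
SStot = 6322.8571.
R^2 = 1 - 21.9425/6322.8571 = 0.9965.

0.9965


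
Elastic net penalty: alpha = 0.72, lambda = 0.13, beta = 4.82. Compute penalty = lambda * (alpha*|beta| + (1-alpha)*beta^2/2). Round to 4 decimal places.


Compute:
L1 = 0.72 * 4.82 = 3.4704.
L2 = 0.28 * 4.82^2 / 2 = 3.2525.
Penalty = 0.13 * (3.4704 + 3.2525) = 0.8740.

0.8740


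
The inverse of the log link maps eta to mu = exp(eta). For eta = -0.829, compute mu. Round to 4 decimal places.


The inverse log link gives:
mu = exp(-0.829) = 0.4365.

0.4365


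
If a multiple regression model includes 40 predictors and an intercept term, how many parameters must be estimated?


Including the intercept, the model has 40 predictor coefficients + 1 intercept.
Total = 41.

41


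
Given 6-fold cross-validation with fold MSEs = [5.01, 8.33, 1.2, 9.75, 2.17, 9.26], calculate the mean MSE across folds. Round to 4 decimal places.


Add all fold MSEs: 35.7200.
Divide by k = 6: 35.7200/6 = 5.9533.

5.9533


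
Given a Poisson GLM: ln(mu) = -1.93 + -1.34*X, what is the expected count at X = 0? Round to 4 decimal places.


Linear predictor: eta = -1.93 + (-1.34)(0) = -1.9300.
Expected count: mu = exp(-1.9300) = 0.1451.

0.1451


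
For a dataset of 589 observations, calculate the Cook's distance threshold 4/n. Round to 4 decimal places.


The threshold is 4/n.
4/589 = 0.0068.

0.0068


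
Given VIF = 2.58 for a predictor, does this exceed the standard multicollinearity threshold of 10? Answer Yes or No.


The threshold is 10.
VIF = 2.58 is < 10.
Multicollinearity indication: No.

No


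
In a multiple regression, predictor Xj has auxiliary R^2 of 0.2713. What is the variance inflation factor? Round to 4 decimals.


VIF = 1 / (1 - 0.2713).
= 1 / 0.7287 = 1.3723.

1.3723


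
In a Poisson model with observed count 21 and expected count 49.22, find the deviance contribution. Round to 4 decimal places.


Compute y*ln(y/mu) = 21*ln(21/49.22) = 21*-0.851778 = -17.887338.
y - mu = -28.22.
D = 2*(-17.887338 - (-28.22)) = 20.665324, which rounds to 20.6653.

20.6653


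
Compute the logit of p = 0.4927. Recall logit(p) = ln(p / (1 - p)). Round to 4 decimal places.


Compute the odds: 0.4927/0.5073 = 0.9712.
Take the natural log: ln(0.9712) = -0.0292.

-0.0292


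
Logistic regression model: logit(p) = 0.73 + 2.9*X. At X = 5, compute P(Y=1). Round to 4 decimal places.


z = 0.73 + 2.9 * 5 = 15.2300.
Sigmoid: P = 1 / (1 + exp(-15.2300)) = 1.0000.

1.0000


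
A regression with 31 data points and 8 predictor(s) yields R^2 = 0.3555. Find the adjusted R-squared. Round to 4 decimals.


Using the formula:
(1 - 0.3555) = 0.6445.
Multiply by 30/22: 0.6445 * 30 = 19.3350, then 19.3350 / 22 = 0.8789.
Adj R^2 = 1 - 0.8789 = 0.1211.

0.1211


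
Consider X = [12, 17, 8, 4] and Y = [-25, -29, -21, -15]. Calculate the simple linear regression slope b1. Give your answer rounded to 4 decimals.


Calculate xbar = 10.2500, ybar = -22.5000.
S_xx = 92.7500, S_xy = -98.5000.
Using b1 = S_xy / S_xx = -98.5000 / 92.7500, we get b1 = -1.0620.

-1.0620


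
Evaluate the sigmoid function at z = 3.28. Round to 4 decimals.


exp(-3.2800) = 0.0376.
1 + exp(-z) = 1.0376.
sigmoid = 1/1.0376 = 0.9637.

0.9637


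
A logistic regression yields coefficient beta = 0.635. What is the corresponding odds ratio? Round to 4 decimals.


Odds ratio = exp(beta) = exp(0.635).
= 1.8870.

1.8870


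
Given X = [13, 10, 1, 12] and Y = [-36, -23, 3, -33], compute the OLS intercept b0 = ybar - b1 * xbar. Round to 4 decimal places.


First find the slope: b1 = -3.2222.
Means: xbar = 9.0000, ybar = -22.2500.
b0 = ybar - b1 * xbar = -22.2500 - -3.2222 * 9.0000 = 6.7500.

6.7500


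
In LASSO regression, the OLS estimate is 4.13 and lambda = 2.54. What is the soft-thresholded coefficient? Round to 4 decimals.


|beta_OLS| = 4.13.
lambda = 2.54.
Since |beta| > lambda, coefficient = sign(beta)*(|beta| - lambda) = 1.5900.
Result = 1.5900.

1.5900


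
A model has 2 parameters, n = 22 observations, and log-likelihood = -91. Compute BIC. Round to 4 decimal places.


ln(22) = 3.091042.
k * ln(n) = 2 * 3.091042 = 6.182084.
-2L = 182.
BIC = 6.182084 + 182 = 188.182084, which rounds to 188.1821.

188.1821


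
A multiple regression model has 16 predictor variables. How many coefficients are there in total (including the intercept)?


Each predictor gets one coefficient, plus one intercept.
Total parameters = 16 + 1 = 17.

17


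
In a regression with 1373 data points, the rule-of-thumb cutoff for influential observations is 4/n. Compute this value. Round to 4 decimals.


Cook's distance cutoff = 4/n = 4/1373.
= 0.0029.

0.0029


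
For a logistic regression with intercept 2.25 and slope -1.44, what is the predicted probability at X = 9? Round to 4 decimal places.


Compute z = 2.25 + (-1.44)(9) = -10.7100.
exp(-z) = 44801.6389.
P = 1/(1 + 44801.6389) = 0.0000.

0.0000


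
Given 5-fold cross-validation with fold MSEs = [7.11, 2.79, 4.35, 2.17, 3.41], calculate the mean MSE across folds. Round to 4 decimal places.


Total MSE across folds = 19.8300.
CV-MSE = 19.8300/5 = 3.9660.

3.9660


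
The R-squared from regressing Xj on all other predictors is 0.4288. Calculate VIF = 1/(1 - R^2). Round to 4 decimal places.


Using VIF = 1/(1 - R^2_j):
1 - 0.4288 = 0.5712.
VIF = 1.7507.

1.7507


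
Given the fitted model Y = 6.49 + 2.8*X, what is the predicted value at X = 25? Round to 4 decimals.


Plug X = 25 into Y = 6.49 + 2.8*X:
Y = 6.49 + 70.0000 = 76.4900.

76.4900


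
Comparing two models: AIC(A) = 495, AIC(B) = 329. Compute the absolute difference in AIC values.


Absolute difference = |495 - 329| = 166.
The model with lower AIC (B) is preferred.

166


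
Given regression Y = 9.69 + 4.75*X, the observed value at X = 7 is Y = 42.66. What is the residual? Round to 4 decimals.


Fitted value at X = 7 is yhat = 9.69 + 4.75*7 = 42.9400.
Residual = 42.66 - 42.9400 = -0.2800.

-0.2800


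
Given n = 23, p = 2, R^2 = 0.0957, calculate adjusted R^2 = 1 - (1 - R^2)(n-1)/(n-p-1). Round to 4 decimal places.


Plug in: Adj R^2 = 1 - (1 - 0.0957) * 22/20.
= 1 - 0.9043 * 22/20
= 1 - 19.8946 / 20
= 1 - 0.9947 = 0.0053.

0.0053


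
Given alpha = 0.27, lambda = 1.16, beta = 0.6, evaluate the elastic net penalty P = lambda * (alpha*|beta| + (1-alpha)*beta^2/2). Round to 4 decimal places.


L1 component = 0.27 * |0.6| = 0.1620.
L2 component = 0.73 * 0.6^2 / 2 = 0.1314.
Penalty = 1.16 * (0.1620 + 0.1314) = 1.16 * 0.2934 = 0.3403.

0.3403


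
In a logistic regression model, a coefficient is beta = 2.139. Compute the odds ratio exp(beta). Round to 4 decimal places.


The odds ratio is computed as:
OR = e^(2.139) = 8.4909.

8.4909


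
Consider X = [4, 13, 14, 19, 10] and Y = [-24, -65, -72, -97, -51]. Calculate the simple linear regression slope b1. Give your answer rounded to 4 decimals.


The sample means are xbar = 12.0000 and ybar = -61.8000.
Compute S_xx = 122.0000 and S_xy = -594.0000.
Slope b1 = S_xy / S_xx = -594.0000 / 122.0000 = -4.8689.

-4.8689


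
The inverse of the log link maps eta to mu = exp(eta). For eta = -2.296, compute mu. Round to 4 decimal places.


mu = exp(eta) = exp(-2.296).
= 0.1007.

0.1007


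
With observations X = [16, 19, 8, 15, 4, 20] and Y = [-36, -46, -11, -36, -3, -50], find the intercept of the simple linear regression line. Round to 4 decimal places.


The slope is b1 = -2.9934.
Sample means are xbar = 13.6667 and ybar = -30.3333.
Intercept: b0 = -30.3333 - (-2.9934)(13.6667) = 10.5762.

10.5762


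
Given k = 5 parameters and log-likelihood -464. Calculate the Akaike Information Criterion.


AIC = 2k - 2*loglik = 2(5) - 2(-464).
= 10 + 928 = 938.

938


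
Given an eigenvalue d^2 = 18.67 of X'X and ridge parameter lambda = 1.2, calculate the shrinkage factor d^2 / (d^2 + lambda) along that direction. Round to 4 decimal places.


Compute the denominator: 18.67 + 1.2 = 19.8700.
Shrinkage factor = 18.67 / 19.8700 = 0.9396.

0.9396


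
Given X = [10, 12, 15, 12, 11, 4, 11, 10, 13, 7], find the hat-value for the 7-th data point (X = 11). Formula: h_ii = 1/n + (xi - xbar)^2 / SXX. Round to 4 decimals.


Mean of X: xbar = 10.5000.
SXX = 86.5000.
For X = 11: h = 1/10 + (11 - 10.5000)^2/86.5000 = 0.1029.

0.1029


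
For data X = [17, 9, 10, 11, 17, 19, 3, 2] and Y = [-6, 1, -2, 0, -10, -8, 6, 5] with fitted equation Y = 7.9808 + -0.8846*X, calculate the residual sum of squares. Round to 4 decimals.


Predicted values from Y = 7.9808 + -0.8846*X.
Residuals: [1.0574, 0.9806, -1.1348, 1.7498, -2.9426, 0.8266, 0.6730, -1.2116].
SSres = 17.6923.

17.6923


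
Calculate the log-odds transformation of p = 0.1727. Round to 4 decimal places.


The odds are p/(1-p) = 0.1727 / 0.8273 = 0.2088.
logit(p) = ln(0.2088) = -1.5666.

-1.5666


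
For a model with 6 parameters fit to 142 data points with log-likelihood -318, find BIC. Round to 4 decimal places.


k * ln(n) = 6 * ln(142) = 6 * 4.955827 = 29.734962.
-2 * loglik = -2 * (-318) = 636.
BIC = 29.734962 + 636 = 665.734962, which rounds to 665.7350.

665.7350


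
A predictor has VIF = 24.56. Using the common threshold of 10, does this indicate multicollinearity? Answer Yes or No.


The threshold is 10.
VIF = 24.56 is >= 10.
Multicollinearity indication: Yes.

Yes


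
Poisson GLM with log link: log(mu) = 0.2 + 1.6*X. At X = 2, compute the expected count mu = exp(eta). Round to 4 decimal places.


eta = 0.2 + 1.6 * 2 = 3.4000.
mu = exp(3.4000) = 29.9641.

29.9641


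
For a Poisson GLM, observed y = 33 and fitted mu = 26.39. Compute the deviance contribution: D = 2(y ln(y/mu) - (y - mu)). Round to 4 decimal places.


y/mu = 33/26.39 = 1.250474 (approx.), and ln(33/26.39) = 0.223522.
y * ln(y/mu) = 33 * 0.223522 = 7.376226.
y - mu = 6.61.
D = 2 * (7.376226 - 6.61) = 1.532452, which rounds to 1.5325.

1.5325


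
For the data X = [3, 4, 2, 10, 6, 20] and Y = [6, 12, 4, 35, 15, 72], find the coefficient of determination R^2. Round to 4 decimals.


After computing the OLS fit (b0=-4.8132, b1=3.8418):
SSres = 16.3033, SStot = 3374.0000.
R^2 = 1 - 16.3033/3374.0000 = 0.9952.

0.9952


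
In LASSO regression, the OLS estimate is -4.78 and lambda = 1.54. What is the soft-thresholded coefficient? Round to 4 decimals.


|beta_OLS| = 4.78.
lambda = 1.54.
Since |beta| > lambda, coefficient = sign(beta)*(|beta| - lambda) = -3.2400.
Result = -3.2400.

-3.2400


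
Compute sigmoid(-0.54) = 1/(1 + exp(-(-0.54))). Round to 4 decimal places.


exp(0.5400) = 1.7160.
1 + exp(-z) = 2.7160.
sigmoid = 1/2.7160 = 0.3682.

0.3682


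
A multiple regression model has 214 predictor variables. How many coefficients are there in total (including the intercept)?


Total coefficients = number of predictors + 1 (for the intercept).
= 214 + 1 = 215.

215


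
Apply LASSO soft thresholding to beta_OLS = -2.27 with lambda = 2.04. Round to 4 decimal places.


Check: |-2.27| = 2.27 vs lambda = 2.04.
Since |beta| > lambda, coefficient = sign(beta)*(|beta| - lambda) = -0.2300.
Soft-thresholded coefficient = -0.2300.

-0.2300


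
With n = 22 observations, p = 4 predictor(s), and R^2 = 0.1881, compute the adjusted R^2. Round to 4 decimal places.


Plug in: Adj R^2 = 1 - (1 - 0.1881) * 21/17.
= 1 - 0.8119 * 21/17
= 1 - 17.0499 / 17
= 1 - 1.0029 = -0.0029.

-0.0029


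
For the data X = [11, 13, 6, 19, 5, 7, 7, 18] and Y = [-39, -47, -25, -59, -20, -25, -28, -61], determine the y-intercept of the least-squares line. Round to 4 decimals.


First find the slope: b1 = -2.9212.
Means: xbar = 10.7500, ybar = -38.0000.
b0 = ybar - b1 * xbar = -38.0000 - -2.9212 * 10.7500 = -6.5967.

-6.5967


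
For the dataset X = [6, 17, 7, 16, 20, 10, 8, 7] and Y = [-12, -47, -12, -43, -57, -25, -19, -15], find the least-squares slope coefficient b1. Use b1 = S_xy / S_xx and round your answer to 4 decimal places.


Calculate xbar = 11.3750, ybar = -28.7500.
S_xx = 207.8750, S_xy = -673.7500.
Using b1 = S_xy / S_xx = -673.7500 / 207.8750, we get b1 = -3.2411.

-3.2411


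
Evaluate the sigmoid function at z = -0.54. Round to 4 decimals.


First, exp(0.5400) = 1.7160.
Then sigma(z) = 1/(1 + 1.7160) = 0.3682.

0.3682


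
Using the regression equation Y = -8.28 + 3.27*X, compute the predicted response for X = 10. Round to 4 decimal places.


Substitute X = 10 into the equation:
Y = -8.28 + 3.27 * 10 = -8.28 + 32.7000 = 24.4200.

24.4200


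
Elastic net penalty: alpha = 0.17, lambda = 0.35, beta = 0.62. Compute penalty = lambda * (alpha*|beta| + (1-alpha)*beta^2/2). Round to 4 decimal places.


L1 component = 0.17 * |0.62| = 0.1054.
L2 component = 0.83 * 0.62^2 / 2 = 0.1595.
Penalty = 0.35 * (0.1054 + 0.1595) = 0.35 * 0.2649 = 0.0927.

0.0927


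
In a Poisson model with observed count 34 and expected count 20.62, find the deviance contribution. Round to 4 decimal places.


Compute y*ln(y/mu) = 34*ln(34/20.62) = 34*0.500099 = 17.003366.
y - mu = 13.38.
D = 2*(17.003366 - (13.38)) = 7.246732, which rounds to 7.2467.

7.2467


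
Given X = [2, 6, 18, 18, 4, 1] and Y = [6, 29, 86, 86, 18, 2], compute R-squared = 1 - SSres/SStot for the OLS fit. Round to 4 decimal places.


The fitted line is Y = -2.4106 + 4.9278*X.
SSres = 6.4122, SStot = 7408.8333.
R^2 = 1 - SSres/SStot = 0.9991.

0.9991


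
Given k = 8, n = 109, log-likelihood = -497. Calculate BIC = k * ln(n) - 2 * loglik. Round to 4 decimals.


Compute k*ln(n) = 8*ln(109) = 8*4.691348 = 37.530784.
Then -2*loglik = 994.
BIC = 37.530784 + 994 = 1031.530784, which rounds to 1031.5308.

1031.5308


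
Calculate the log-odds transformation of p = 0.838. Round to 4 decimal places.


Compute the odds: 0.838/0.162 = 5.1728.
Take the natural log: ln(5.1728) = 1.6434.

1.6434


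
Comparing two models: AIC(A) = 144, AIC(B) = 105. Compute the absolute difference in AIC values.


|AIC_A - AIC_B| = |144 - 105| = 39.
Model B is preferred (lower AIC).

39


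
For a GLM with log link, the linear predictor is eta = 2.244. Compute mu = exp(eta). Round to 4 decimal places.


Apply the inverse link:
mu = e^2.244 = 9.4310.

9.4310


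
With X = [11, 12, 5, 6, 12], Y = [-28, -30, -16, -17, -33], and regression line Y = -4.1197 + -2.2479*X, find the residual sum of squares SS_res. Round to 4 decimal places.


Compute predicted values, then residuals = yi - yhat_i.
Residuals: [0.8466, 1.0945, -0.6408, 0.6071, -1.9055].
SSres = sum(residual^2) = 6.3248.

6.3248


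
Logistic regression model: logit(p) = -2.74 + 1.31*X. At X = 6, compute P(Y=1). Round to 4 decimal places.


z = -2.74 + 1.31 * 6 = 5.1200.
Sigmoid: P = 1 / (1 + exp(-5.1200)) = 0.9941.

0.9941


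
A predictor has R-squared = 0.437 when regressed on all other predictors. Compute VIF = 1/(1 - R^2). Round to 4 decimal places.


Denominator: 1 - 0.437 = 0.563.
VIF = 1 / 0.563 = 1.7762.

1.7762


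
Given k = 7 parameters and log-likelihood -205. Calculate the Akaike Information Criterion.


AIC = 2k - 2*loglik = 2(7) - 2(-205).
= 14 + 410 = 424.

424


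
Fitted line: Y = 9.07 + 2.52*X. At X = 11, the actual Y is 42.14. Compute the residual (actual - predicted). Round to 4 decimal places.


Compute yhat = 9.07 + (2.52)(11) = 36.7900.
Residual = actual - predicted = 42.14 - 36.7900 = 5.3500.

5.3500


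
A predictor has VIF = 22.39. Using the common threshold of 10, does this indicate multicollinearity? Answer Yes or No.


The threshold is 10.
VIF = 22.39 is >= 10.
Multicollinearity indication: Yes.

Yes


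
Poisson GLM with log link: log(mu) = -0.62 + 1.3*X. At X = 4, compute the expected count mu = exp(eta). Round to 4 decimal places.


Compute eta = -0.62 + 1.3 * 4 = 4.5800.
Apply inverse link: mu = e^4.5800 = 97.5144.

97.5144


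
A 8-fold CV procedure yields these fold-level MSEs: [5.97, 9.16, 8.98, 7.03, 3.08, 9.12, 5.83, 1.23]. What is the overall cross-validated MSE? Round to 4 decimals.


Add all fold MSEs: 50.4000.
Divide by k = 8: 50.4000/8 = 6.3000.

6.3000


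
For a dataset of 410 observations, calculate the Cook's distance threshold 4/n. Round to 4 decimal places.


Using the rule of thumb:
Threshold = 4 / 410 = 0.0098.

0.0098


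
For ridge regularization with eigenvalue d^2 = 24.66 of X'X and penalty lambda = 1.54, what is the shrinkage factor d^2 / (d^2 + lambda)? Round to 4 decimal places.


Denominator = d^2 + lambda = 24.66 + 1.54 = 26.2000.
Shrinkage = 24.66 / 26.2000 = 0.9412.

0.9412


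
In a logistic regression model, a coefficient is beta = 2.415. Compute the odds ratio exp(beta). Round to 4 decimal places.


Odds ratio = exp(beta) = exp(2.415).
= 11.1898.

11.1898


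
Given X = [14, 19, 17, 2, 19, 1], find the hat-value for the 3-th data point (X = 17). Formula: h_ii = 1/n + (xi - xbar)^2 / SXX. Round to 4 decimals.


n = 6, xbar = 12.0000.
SXX = sum((xi - xbar)^2) = 348.0000.
h = 1/6 + (17 - 12.0000)^2 / 348.0000 = 0.2385.

0.2385


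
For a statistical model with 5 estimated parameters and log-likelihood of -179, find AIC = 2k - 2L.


AIC = 2*5 - 2*(-179).
= 10 + 358 = 368.

368


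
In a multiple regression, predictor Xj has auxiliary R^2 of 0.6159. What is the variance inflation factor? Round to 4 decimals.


Using VIF = 1/(1 - R^2_j):
1 - 0.6159 = 0.3841.
VIF = 2.6035.

2.6035


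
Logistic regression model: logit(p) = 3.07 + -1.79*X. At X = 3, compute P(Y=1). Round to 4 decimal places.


Linear predictor: z = 3.07 + -1.79 * 3 = -2.3000.
P = 1/(1 + exp(2.3000)) = 1/(1 + 9.9742) = 0.0911.

0.0911


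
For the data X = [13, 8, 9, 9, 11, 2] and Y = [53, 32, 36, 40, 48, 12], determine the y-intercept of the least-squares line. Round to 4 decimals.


First find the slope: b1 = 3.8317.
Means: xbar = 8.6667, ybar = 36.8333.
b0 = ybar - b1 * xbar = 36.8333 - 3.8317 * 8.6667 = 3.6250.

3.6250


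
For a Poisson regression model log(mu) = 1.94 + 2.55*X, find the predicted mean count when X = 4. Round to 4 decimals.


eta = 1.94 + 2.55 * 4 = 12.1400.
mu = exp(12.1400) = 187212.5722.

187212.5722


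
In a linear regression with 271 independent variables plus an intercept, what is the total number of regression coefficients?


Each predictor gets one coefficient, plus one intercept.
Total parameters = 271 + 1 = 272.

272


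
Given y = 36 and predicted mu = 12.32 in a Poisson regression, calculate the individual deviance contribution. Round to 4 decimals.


Compute y*ln(y/mu) = 36*ln(36/12.32) = 36*1.072295 = 38.602620.
y - mu = 23.68.
D = 2*(38.602620 - (23.68)) = 29.845240, which rounds to 29.8452.

29.8452


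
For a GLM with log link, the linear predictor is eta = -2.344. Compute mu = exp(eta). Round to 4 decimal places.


The inverse log link gives:
mu = exp(-2.344) = 0.0959.

0.0959


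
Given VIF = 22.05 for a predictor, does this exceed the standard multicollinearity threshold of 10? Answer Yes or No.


Check: VIF = 22.05 vs threshold = 10.
Since 22.05 >= 10, the answer is Yes.

Yes


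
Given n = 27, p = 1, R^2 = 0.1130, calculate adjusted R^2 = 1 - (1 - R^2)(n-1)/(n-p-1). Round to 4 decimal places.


Plug in: Adj R^2 = 1 - (1 - 0.1130) * 26/25.
= 1 - 0.8870 * 26/25
= 1 - 23.0620 / 25
= 1 - 0.9225 = 0.0775.

0.0775


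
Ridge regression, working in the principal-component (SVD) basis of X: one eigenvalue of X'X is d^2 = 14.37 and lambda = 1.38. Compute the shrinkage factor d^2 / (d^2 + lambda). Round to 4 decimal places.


Compute the denominator: 14.37 + 1.38 = 15.7500.
Shrinkage factor = 14.37 / 15.7500 = 0.9124.

0.9124


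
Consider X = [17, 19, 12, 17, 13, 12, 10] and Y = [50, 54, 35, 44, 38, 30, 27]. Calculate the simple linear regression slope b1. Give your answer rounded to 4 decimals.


First compute the means: xbar = 14.2857, ybar = 39.7143.
Then S_xx = sum((xi - xbar)^2) = 67.4286.
S_xy = sum((xi - xbar)(yi - ybar)) = 196.5714.
b1 = S_xy / S_xx = 196.5714 / 67.4286 = 2.9153.

2.9153


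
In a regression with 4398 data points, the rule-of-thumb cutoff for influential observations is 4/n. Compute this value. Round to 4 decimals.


Cook's distance cutoff = 4/n = 4/4398.
= 0.0009.

0.0009


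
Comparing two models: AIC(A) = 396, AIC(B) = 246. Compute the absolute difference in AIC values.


|AIC_A - AIC_B| = |396 - 246| = 150.
Model B is preferred (lower AIC).

150


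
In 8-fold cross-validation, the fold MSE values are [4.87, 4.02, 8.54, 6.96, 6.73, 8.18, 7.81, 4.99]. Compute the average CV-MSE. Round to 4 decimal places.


Sum of fold MSEs = 52.1000.
Average = 52.1000 / 8 = 6.5125.

6.5125


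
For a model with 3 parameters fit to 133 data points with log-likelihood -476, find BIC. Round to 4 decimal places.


Compute k*ln(n) = 3*ln(133) = 3*4.890349 = 14.671047.
Then -2*loglik = 952.
BIC = 14.671047 + 952 = 966.671047, which rounds to 966.6710.

966.6710


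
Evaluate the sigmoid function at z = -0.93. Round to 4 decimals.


Compute exp(0.9300) = 2.5345.
Sigmoid = 1 / (1 + 2.5345) = 1 / 3.5345 = 0.2829.

0.2829


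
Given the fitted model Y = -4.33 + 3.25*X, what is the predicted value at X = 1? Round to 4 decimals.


Plug X = 1 into Y = -4.33 + 3.25*X:
Y = -4.33 + 3.2500 = -1.0800.

-1.0800


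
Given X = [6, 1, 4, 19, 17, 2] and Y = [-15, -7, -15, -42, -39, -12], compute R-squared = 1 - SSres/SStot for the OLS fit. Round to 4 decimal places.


The fitted line is Y = -6.2205 + -1.8914*X.
SSres = 13.7121, SStot = 1111.3333.
R^2 = 1 - SSres/SStot = 0.9877.

0.9877


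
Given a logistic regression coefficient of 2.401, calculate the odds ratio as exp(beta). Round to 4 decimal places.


Odds ratio = exp(beta) = exp(2.401).
= 11.0342.

11.0342


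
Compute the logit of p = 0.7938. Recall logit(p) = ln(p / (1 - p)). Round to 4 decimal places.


Compute the odds: 0.7938/0.2062 = 3.8497.
Take the natural log: ln(3.8497) = 1.3480.

1.3480


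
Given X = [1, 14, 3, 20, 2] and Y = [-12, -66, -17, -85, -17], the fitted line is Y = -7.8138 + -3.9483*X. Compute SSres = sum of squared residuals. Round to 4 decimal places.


Compute predicted values, then residuals = yi - yhat_i.
Residuals: [-0.2379, -2.9100, 2.6587, 1.7798, -1.2896].
SSres = sum(residual^2) = 20.4241.

20.4241


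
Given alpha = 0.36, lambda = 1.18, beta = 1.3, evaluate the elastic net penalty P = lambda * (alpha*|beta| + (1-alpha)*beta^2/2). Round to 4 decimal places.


alpha * |beta| = 0.36 * 1.3 = 0.4680.
(1-alpha) * beta^2/2 = 0.64 * 1.6900/2 = 0.5408.
Total = 1.18 * (0.4680 + 0.5408) = 1.1904.

1.1904


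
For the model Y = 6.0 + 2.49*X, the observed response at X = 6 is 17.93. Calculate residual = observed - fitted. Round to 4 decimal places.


Fitted value at X = 6 is yhat = 6.0 + 2.49*6 = 20.9400.
Residual = 17.93 - 20.9400 = -3.0100.

-3.0100


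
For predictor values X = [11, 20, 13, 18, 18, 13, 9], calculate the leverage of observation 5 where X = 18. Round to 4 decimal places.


Mean of X: xbar = 14.5714.
SXX = 101.7143.
For X = 18: h = 1/7 + (18 - 14.5714)^2/101.7143 = 0.2584.

0.2584


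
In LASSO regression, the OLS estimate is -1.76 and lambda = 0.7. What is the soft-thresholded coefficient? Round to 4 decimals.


Absolute value: |-1.76| = 1.76.
Compare to lambda = 0.7.
Since |beta| > lambda, coefficient = sign(beta)*(|beta| - lambda) = -1.0600.

-1.0600


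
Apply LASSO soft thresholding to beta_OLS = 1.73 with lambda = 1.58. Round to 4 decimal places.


Check: |1.73| = 1.73 vs lambda = 1.58.
Since |beta| > lambda, coefficient = sign(beta)*(|beta| - lambda) = 0.1500.
Soft-thresholded coefficient = 0.1500.

0.1500


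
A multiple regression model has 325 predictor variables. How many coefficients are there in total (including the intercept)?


Each predictor gets one coefficient, plus one intercept.
Total parameters = 325 + 1 = 326.

326


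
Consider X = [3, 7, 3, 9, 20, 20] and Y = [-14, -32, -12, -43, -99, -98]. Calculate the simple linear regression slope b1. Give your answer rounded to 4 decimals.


Calculate xbar = 10.3333, ybar = -49.6667.
S_xx = 307.3333, S_xy = -1549.6667.
Using b1 = S_xy / S_xx = -1549.6667 / 307.3333, we get b1 = -5.0423.

-5.0423


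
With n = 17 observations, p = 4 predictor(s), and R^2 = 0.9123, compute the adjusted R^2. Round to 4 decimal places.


Plug in: Adj R^2 = 1 - (1 - 0.9123) * 16/12.
= 1 - 0.0877 * 16/12
= 1 - 1.4032 / 12
= 1 - 0.1169 = 0.8831.

0.8831


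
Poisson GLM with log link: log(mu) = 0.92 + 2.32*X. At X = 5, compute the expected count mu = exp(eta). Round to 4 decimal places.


Linear predictor: eta = 0.92 + (2.32)(5) = 12.5200.
Expected count: mu = exp(12.5200) = 273758.0593.

273758.0593


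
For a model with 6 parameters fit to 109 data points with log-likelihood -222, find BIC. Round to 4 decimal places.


Compute k*ln(n) = 6*ln(109) = 6*4.691348 = 28.148088.
Then -2*loglik = 444.
BIC = 28.148088 + 444 = 472.148088, which rounds to 472.1481.

472.1481


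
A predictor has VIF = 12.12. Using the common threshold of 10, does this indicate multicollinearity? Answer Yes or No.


The threshold is 10.
VIF = 12.12 is >= 10.
Multicollinearity indication: Yes.

Yes
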